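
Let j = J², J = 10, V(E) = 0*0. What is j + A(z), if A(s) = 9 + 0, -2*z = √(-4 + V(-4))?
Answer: 109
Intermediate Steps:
V(E) = 0
j = 100 (j = 10² = 100)
z = -I (z = -√(-4 + 0)/2 = -I ≈ -1.0*I)
A(s) = 9
j + A(z) = 100 + 9 = 109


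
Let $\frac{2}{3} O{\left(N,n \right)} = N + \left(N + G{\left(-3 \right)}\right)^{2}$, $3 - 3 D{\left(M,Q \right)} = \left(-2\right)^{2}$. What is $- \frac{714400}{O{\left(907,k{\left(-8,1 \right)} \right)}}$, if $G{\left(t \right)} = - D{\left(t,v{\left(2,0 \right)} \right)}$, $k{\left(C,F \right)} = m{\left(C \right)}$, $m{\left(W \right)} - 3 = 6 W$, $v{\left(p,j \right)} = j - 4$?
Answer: $- \frac{4286400}{7417447} \approx -0.57788$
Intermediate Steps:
$v{\left(p,j \right)} = -4 + j$
$D{\left(M,Q \right)} = - \frac{1}{3}$ ($D{\left(M,Q \right)} = 1 - \frac{\left(-2\right)^{2}}{3} = 1 - \frac{4}{3} = - \frac{1}{3}$)
$m{\left(W \right)} = 3 + 6 W$
$k{\left(C,F \right)} = 3 + 6 C$
$G{\left(t \right)} = \frac{1}{3}$ ($G{\left(t \right)} = \left(-1\right) \left(- \frac{1}{3}\right) = \frac{1}{3}$)
$O{\left(N,n \right)} = \frac{3 N}{2} + \frac{3 \left(\frac{1}{3} + N\right)^{2}}{2}$ ($O{\left(N,n \right)} = \frac{3 \left(N + \left(N + \frac{1}{3}\right)^{2}\right)}{2} = \frac{3 \left(N + \left(\frac{1}{3} + N\right)^{2}\right)}{2} = \frac{3 N}{2} + \frac{3 \left(\frac{1}{3} + N\right)^{2}}{2}$)
$- \frac{714400}{O{\left(907,k{\left(-8,1 \right)} \right)}} = - \frac{714400}{\frac{\left(1 + 3 \cdot 907\right)^{2}}{6} + \frac{3}{2} \cdot 907} = - \frac{714400}{\frac{\left(1 + 2721\right)^{2}}{6} + \frac{2721}{2}} = - \frac{714400}{\frac{2722^{2}}{6} + \frac{2721}{2}} = - \frac{714400}{\frac{1}{6} \cdot 7409284 + \frac{2721}{2}} = - \frac{714400}{\frac{3704642}{3} + \frac{2721}{2}} = - \frac{714400}{\frac{7417447}{6}} = \left(-714400\right) \frac{6}{7417447} = - \frac{4286400}{7417447}$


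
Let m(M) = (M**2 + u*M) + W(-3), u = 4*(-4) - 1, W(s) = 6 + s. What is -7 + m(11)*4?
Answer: -259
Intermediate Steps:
u = -17 (u = -16 - 1 = -17)
m(M) = 3 + M**2 - 17*M (m(M) = (M**2 - 17*M) + (6 - 3) = (M**2 - 17*M) + 3 = 3 + M**2 - 17*M)
-7 + m(11)*4 = -7 + (3 + 11**2 - 17*11)*4 = -7 + (3 + 121 - 187)*4 = -7 - 63*4 = -7 - 252 = -259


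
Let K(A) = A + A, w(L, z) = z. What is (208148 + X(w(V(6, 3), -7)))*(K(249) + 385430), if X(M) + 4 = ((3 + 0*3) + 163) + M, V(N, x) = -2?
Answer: 80389960184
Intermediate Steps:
K(A) = 2*A
X(M) = 162 + M (X(M) = -4 + (((3 + 0*3) + 163) + M) = -4 + (((3 + 0) + 163) + M) = -4 + ((3 + 163) + M) = -4 + (166 + M) = 162 + M)
(208148 + X(w(V(6, 3), -7)))*(K(249) + 385430) = (208148 + (162 - 7))*(2*249 + 385430) = (208148 + 155)*(498 + 385430) = 208303*385928 = 80389960184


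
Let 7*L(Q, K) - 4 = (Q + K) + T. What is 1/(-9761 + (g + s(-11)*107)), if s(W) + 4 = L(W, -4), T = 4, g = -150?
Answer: -1/10446 ≈ -9.5730e-5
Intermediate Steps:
L(Q, K) = 8/7 + K/7 + Q/7 (L(Q, K) = 4/7 + ((Q + K) + 4)/7 = 4/7 + ((K + Q) + 4)/7 = 4/7 + (4 + K + Q)/7 = 4/7 + (4/7 + K/7 + Q/7) = 8/7 + K/7 + Q/7)
s(W) = -24/7 + W/7 (s(W) = -4 + (8/7 + (⅐)*(-4) + W/7) = -4 + (8/7 - 4/7 + W/7) = -4 + (4/7 + W/7) = -24/7 + W/7)
1/(-9761 + (g + s(-11)*107)) = 1/(-9761 + (-150 + (-24/7 + (⅐)*(-11))*107)) = 1/(-9761 + (-150 + (-24/7 - 11/7)*107)) = 1/(-9761 + (-150 - 5*107)) = 1/(-9761 + (-150 - 535)) = 1/(-9761 - 685) = 1/(-10446) = -1/10446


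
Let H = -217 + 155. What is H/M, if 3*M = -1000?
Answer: 93/500 ≈ 0.18600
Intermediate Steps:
M = -1000/3 (M = (1/3)*(-1000) = -1000/3 ≈ -333.33)
H = -62
H/M = -62/(-1000/3) = -62*(-3/1000) = 93/500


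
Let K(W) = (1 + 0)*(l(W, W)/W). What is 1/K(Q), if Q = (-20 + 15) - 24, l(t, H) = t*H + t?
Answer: -1/28 ≈ -0.035714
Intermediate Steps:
l(t, H) = t + H*t (l(t, H) = H*t + t = t + H*t)
Q = -29 (Q = -5 - 24 = -29)
K(W) = 1 + W (K(W) = (1 + 0)*((W*(1 + W))/W) = 1*(1 + W) = 1 + W)
1/K(Q) = 1/(1 - 29) = 1/(-28) = -1/28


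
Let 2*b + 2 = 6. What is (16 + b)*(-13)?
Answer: -234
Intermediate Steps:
b = 2 (b = -1 + (½)*6 = -1 + 3 = 2)
(16 + b)*(-13) = (16 + 2)*(-13) = 18*(-13) = -234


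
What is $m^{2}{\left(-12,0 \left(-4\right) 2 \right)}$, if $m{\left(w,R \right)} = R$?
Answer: $0$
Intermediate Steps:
$m^{2}{\left(-12,0 \left(-4\right) 2 \right)} = \left(0 \left(-4\right) 2\right)^{2} = \left(0 \cdot 2\right)^{2} = 0^{2} = 0$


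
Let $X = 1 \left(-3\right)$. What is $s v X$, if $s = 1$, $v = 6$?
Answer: $-18$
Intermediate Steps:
$X = -3$
$s v X = 1 \cdot 6 \left(-3\right) = 6 \left(-3\right) = -18$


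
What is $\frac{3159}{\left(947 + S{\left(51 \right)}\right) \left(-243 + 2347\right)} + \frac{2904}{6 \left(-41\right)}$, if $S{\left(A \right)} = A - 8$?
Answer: $- \frac{112002569}{9489040} \approx -11.803$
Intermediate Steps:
$S{\left(A \right)} = -8 + A$
$\frac{3159}{\left(947 + S{\left(51 \right)}\right) \left(-243 + 2347\right)} + \frac{2904}{6 \left(-41\right)} = \frac{3159}{\left(947 + \left(-8 + 51\right)\right) \left(-243 + 2347\right)} + \frac{2904}{6 \left(-41\right)} = \frac{3159}{\left(947 + 43\right) 2104} + \frac{2904}{-246} = \frac{3159}{990 \cdot 2104} + 2904 \left(- \frac{1}{246}\right) = \frac{3159}{2082960} - \frac{484}{41} = 3159 \cdot \frac{1}{2082960} - \frac{484}{41} = \frac{351}{231440} - \frac{484}{41} = - \frac{112002569}{9489040}$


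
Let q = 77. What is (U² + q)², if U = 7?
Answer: 15876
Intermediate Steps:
(U² + q)² = (7² + 77)² = (49 + 77)² = 126² = 15876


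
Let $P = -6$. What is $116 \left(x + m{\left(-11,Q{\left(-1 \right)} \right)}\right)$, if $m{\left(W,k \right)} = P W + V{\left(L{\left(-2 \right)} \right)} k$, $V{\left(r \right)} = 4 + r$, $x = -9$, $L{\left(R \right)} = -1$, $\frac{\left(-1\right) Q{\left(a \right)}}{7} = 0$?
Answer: $6612$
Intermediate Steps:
$Q{\left(a \right)} = 0$ ($Q{\left(a \right)} = \left(-7\right) 0 = 0$)
$m{\left(W,k \right)} = - 6 W + 3 k$ ($m{\left(W,k \right)} = - 6 W + \left(4 - 1\right) k = - 6 W + 3 k$)
$116 \left(x + m{\left(-11,Q{\left(-1 \right)} \right)}\right) = 116 \left(-9 + \left(\left(-6\right) \left(-11\right) + 3 \cdot 0\right)\right) = 116 \left(-9 + \left(66 + 0\right)\right) = 116 \left(-9 + 66\right) = 116 \cdot 57 = 6612$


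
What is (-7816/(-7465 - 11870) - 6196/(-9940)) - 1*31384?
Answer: -60314903309/1921899 ≈ -31383.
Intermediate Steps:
(-7816/(-7465 - 11870) - 6196/(-9940)) - 1*31384 = (-7816/(-19335) - 6196*(-1/9940)) - 31384 = (-7816*(-1/19335) + 1549/2485) - 31384 = (7816/19335 + 1549/2485) - 31384 = 1974907/1921899 - 31384 = -60314903309/1921899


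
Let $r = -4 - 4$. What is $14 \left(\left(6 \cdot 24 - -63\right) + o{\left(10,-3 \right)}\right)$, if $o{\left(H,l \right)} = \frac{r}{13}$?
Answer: $\frac{37562}{13} \approx 2889.4$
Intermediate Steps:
$r = -8$ ($r = -4 - 4 = -8$)
$o{\left(H,l \right)} = - \frac{8}{13}$
$14 \left(\left(6 \cdot 24 - -63\right) + o{\left(10,-3 \right)}\right) = 14 \left(\left(6 \cdot 24 - -63\right) - \frac{8}{13}\right) = 14 \left(\left(144 + 63\right) - \frac{8}{13}\right) = 14 \left(207 - \frac{8}{13}\right) = 14 \cdot \frac{2683}{13} = \frac{37562}{13}$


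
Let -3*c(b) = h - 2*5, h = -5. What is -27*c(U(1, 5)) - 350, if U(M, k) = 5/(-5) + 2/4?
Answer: -485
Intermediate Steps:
U(M, k) = -½ (U(M, k) = 5*(-⅕) + 2*(¼) = -1 + ½ = -½)
c(b) = 5 (c(b) = -(-5 - 2*5)/3 = -(-5 - 10)/3 = -⅓*(-15) = 5)
-27*c(U(1, 5)) - 350 = -27*5 - 350 = -135 - 350 = -485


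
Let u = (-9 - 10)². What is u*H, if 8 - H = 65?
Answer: -20577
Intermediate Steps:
u = 361 (u = (-19)² = 361)
H = -57 (H = 8 - 1*65 = 8 - 65 = -57)
u*H = 361*(-57) = -20577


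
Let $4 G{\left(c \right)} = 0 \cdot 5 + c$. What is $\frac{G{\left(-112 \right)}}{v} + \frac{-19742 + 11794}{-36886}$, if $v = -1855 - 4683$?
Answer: $\frac{1892744}{8612881} \approx 0.21976$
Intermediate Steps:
$v = -6538$
$G{\left(c \right)} = \frac{c}{4}$ ($G{\left(c \right)} = \frac{0 \cdot 5 + c}{4} = \frac{0 + c}{4} = \frac{c}{4}$)
$\frac{G{\left(-112 \right)}}{v} + \frac{-19742 + 11794}{-36886} = \frac{\frac{1}{4} \left(-112\right)}{-6538} + \frac{-19742 + 11794}{-36886} = \left(-28\right) \left(- \frac{1}{6538}\right) - - \frac{3974}{18443} = \frac{2}{467} + \frac{3974}{18443} = \frac{1892744}{8612881}$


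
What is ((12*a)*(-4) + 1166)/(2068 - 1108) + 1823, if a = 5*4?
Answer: 875143/480 ≈ 1823.2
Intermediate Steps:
a = 20
((12*a)*(-4) + 1166)/(2068 - 1108) + 1823 = ((12*20)*(-4) + 1166)/(2068 - 1108) + 1823 = (240*(-4) + 1166)/960 + 1823 = (-960 + 1166)*(1/960) + 1823 = 206*(1/960) + 1823 = 103/480 + 1823 = 875143/480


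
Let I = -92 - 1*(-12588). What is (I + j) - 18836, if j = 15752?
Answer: 9412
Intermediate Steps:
I = 12496 (I = -92 + 12588 = 12496)
(I + j) - 18836 = (12496 + 15752) - 18836 = 28248 - 18836 = 9412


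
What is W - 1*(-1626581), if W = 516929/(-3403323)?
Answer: 790825715962/486189 ≈ 1.6266e+6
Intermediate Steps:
W = -73847/486189 (W = 516929*(-1/3403323) = -73847/486189 ≈ -0.15189)
W - 1*(-1626581) = -73847/486189 - 1*(-1626581) = -73847/486189 + 1626581 = 790825715962/486189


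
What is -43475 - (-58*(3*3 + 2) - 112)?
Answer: -42725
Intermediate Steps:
-43475 - (-58*(3*3 + 2) - 112) = -43475 - (-58*(9 + 2) - 112) = -43475 - (-58*11 - 112) = -43475 - (-638 - 112) = -43475 - 1*(-750) = -43475 + 750 = -42725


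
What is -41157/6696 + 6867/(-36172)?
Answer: -42630901/6727992 ≈ -6.3363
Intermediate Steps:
-41157/6696 + 6867/(-36172) = -41157*1/6696 + 6867*(-1/36172) = -4573/744 - 6867/36172 = -42630901/6727992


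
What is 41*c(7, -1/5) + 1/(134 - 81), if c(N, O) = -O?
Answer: 2178/265 ≈ 8.2189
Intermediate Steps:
41*c(7, -1/5) + 1/(134 - 81) = 41*(-(-1)/5) + 1/(134 - 81) = 41*(-(-1)/5) + 1/53 = 41*(-1*(-⅕)) + 1/53 = 41*(⅕) + 1/53 = 41/5 + 1/53 = 2178/265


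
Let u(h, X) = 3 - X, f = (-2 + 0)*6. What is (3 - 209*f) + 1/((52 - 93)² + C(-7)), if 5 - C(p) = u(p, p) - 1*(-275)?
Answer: 3517912/1401 ≈ 2511.0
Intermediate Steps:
f = -12 (f = -2*6 = -12)
C(p) = -273 + p (C(p) = 5 - ((3 - p) - 1*(-275)) = 5 - ((3 - p) + 275) = 5 - (278 - p) = 5 + (-278 + p) = -273 + p)
(3 - 209*f) + 1/((52 - 93)² + C(-7)) = (3 - 209*(-12)) + 1/((52 - 93)² + (-273 - 7)) = (3 + 2508) + 1/((-41)² - 280) = 2511 + 1/(1681 - 280) = 2511 + 1/1401 = 3517912/1401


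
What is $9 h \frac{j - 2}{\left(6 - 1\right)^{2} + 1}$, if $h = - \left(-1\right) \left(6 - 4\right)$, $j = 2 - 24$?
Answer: $- \frac{216}{13} \approx -16.615$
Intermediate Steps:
$j = -22$ ($j = 2 - 24 = -22$)
$h = 2$ ($h = - \left(-1\right) \left(6 - 4\right) = - \left(-1\right) 2 = \left(-1\right) \left(-2\right) = 2$)
$9 h \frac{j - 2}{\left(6 - 1\right)^{2} + 1} = 9 \cdot 2 \frac{-22 - 2}{\left(6 - 1\right)^{2} + 1} = 18 \left(- \frac{24}{5^{2} + 1}\right) = 18 \left(- \frac{24}{25 + 1}\right) = 18 \left(- \frac{24}{26}\right) = 18 \left(\left(-24\right) \frac{1}{26}\right) = 18 \left(- \frac{12}{13}\right) = - \frac{216}{13}$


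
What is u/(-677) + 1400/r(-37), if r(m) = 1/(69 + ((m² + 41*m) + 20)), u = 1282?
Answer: -55921482/677 ≈ -82602.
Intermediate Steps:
r(m) = 1/(89 + m² + 41*m) (r(m) = 1/(69 + (20 + m² + 41*m)) = 1/(89 + m² + 41*m))
u/(-677) + 1400/r(-37) = 1282/(-677) + 1400/(1/(89 + (-37)² + 41*(-37))) = 1282*(-1/677) + 1400/(1/(89 + 1369 - 1517)) = -1282/677 + 1400/(1/(-59)) = -1282/677 + 1400/(-1/59) = -1282/677 + 1400*(-59) = -1282/677 - 82600 = -55921482/677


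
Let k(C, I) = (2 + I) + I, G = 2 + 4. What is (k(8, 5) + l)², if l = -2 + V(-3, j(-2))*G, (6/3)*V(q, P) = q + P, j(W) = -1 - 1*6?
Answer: 400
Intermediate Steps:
j(W) = -7 (j(W) = -1 - 6 = -7)
G = 6
V(q, P) = P/2 + q/2 (V(q, P) = (q + P)/2 = (P + q)/2 = P/2 + q/2)
k(C, I) = 2 + 2*I
l = -32 (l = -2 + ((½)*(-7) + (½)*(-3))*6 = -2 + (-7/2 - 3/2)*6 = -2 - 5*6 = -2 - 30 = -32)
(k(8, 5) + l)² = ((2 + 2*5) - 32)² = ((2 + 10) - 32)² = (12 - 32)² = (-20)² = 400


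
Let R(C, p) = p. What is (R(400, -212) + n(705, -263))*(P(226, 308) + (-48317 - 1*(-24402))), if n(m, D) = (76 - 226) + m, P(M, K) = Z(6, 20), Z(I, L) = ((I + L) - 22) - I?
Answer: -8203531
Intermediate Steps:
Z(I, L) = -22 + L (Z(I, L) = (-22 + I + L) - I = -22 + L)
P(M, K) = -2 (P(M, K) = -22 + 20 = -2)
n(m, D) = -150 + m
(R(400, -212) + n(705, -263))*(P(226, 308) + (-48317 - 1*(-24402))) = (-212 + (-150 + 705))*(-2 + (-48317 - 1*(-24402))) = (-212 + 555)*(-2 + (-48317 + 24402)) = 343*(-2 - 23915) = 343*(-23917) = -8203531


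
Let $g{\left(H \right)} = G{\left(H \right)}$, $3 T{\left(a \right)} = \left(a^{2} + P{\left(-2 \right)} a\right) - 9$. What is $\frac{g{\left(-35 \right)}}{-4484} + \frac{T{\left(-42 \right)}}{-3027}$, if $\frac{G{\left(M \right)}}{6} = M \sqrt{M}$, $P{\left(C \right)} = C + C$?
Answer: $- \frac{641}{3027} + \frac{105 i \sqrt{35}}{2242} \approx -0.21176 + 0.27707 i$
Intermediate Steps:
$P{\left(C \right)} = 2 C$
$G{\left(M \right)} = 6 M^{\frac{3}{2}}$ ($G{\left(M \right)} = 6 M \sqrt{M} = 6 M^{\frac{3}{2}}$)
$T{\left(a \right)} = -3 - \frac{4 a}{3} + \frac{a^{2}}{3}$ ($T{\left(a \right)} = \frac{\left(a^{2} + 2 \left(-2\right) a\right) - 9}{3} = \frac{\left(a^{2} - 4 a\right) - 9}{3} = \frac{-9 + a^{2} - 4 a}{3} = -3 - \frac{4 a}{3} + \frac{a^{2}}{3}$)
$g{\left(H \right)} = 6 H^{\frac{3}{2}}$
$\frac{g{\left(-35 \right)}}{-4484} + \frac{T{\left(-42 \right)}}{-3027} = \frac{6 \left(-35\right)^{\frac{3}{2}}}{-4484} + \frac{-3 - -56 + \frac{\left(-42\right)^{2}}{3}}{-3027} = 6 \left(- 35 i \sqrt{35}\right) \left(- \frac{1}{4484}\right) + \left(-3 + 56 + \frac{1}{3} \cdot 1764\right) \left(- \frac{1}{3027}\right) = - 210 i \sqrt{35} \left(- \frac{1}{4484}\right) + \left(-3 + 56 + 588\right) \left(- \frac{1}{3027}\right) = \frac{105 i \sqrt{35}}{2242} + 641 \left(- \frac{1}{3027}\right) = \frac{105 i \sqrt{35}}{2242} - \frac{641}{3027} = - \frac{641}{3027} + \frac{105 i \sqrt{35}}{2242}$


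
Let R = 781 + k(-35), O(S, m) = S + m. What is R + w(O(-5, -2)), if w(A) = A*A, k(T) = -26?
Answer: 804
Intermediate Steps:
w(A) = A**2
R = 755 (R = 781 - 26 = 755)
R + w(O(-5, -2)) = 755 + (-5 - 2)**2 = 755 + (-7)**2 = 755 + 49 = 804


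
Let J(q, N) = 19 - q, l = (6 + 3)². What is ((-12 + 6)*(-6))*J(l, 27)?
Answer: -2232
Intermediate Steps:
l = 81 (l = 9² = 81)
((-12 + 6)*(-6))*J(l, 27) = ((-12 + 6)*(-6))*(19 - 1*81) = (-6*(-6))*(19 - 81) = 36*(-62) = -2232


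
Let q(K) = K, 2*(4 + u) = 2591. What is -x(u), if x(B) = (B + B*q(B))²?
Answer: -44583063473025/16 ≈ -2.7864e+12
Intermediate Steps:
u = 2583/2 (u = -4 + (½)*2591 = -4 + 2591/2 = 2583/2 ≈ 1291.5)
x(B) = (B + B²)² (x(B) = (B + B*B)² = (B + B²)²)
-x(u) = -(2583/2)²*(1 + 2583/2)² = -6671889*(2585/2)²/4 = -6671889*6682225/(4*4) = -1*44583063473025/16 = -44583063473025/16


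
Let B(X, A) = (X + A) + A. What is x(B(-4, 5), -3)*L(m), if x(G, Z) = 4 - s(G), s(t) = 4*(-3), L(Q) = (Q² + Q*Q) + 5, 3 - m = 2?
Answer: 112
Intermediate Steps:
m = 1 (m = 3 - 1*2 = 3 - 2 = 1)
L(Q) = 5 + 2*Q² (L(Q) = (Q² + Q²) + 5 = 2*Q² + 5 = 5 + 2*Q²)
B(X, A) = X + 2*A (B(X, A) = (A + X) + A = X + 2*A)
s(t) = -12
x(G, Z) = 16 (x(G, Z) = 4 - 1*(-12) = 4 + 12 = 16)
x(B(-4, 5), -3)*L(m) = 16*(5 + 2*1²) = 16*(5 + 2*1) = 16*(5 + 2) = 16*7 = 112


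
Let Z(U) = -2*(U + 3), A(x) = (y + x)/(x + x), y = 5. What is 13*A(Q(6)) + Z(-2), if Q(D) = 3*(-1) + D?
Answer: 46/3 ≈ 15.333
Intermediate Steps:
Q(D) = -3 + D
A(x) = (5 + x)/(2*x) (A(x) = (5 + x)/(x + x) = (5 + x)/((2*x)) = (5 + x)*(1/(2*x)) = (5 + x)/(2*x))
Z(U) = -6 - 2*U (Z(U) = -2*(3 + U) = -6 - 2*U)
13*A(Q(6)) + Z(-2) = 13*((5 + (-3 + 6))/(2*(-3 + 6))) + (-6 - 2*(-2)) = 13*((½)*(5 + 3)/3) + (-6 + 4) = 13*((½)*(⅓)*8) - 2 = 13*(4/3) - 2 = 52/3 - 2 = 46/3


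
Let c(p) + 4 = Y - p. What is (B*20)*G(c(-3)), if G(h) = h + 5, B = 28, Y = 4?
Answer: 4480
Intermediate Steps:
c(p) = -p (c(p) = -4 + (4 - p) = -p)
G(h) = 5 + h
(B*20)*G(c(-3)) = (28*20)*(5 - 1*(-3)) = 560*(5 + 3) = 560*8 = 4480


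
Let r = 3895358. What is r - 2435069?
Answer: 1460289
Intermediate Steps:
r - 2435069 = 3895358 - 2435069 = 1460289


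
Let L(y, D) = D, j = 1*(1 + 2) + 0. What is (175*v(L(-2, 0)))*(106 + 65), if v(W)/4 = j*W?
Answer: 0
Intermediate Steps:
j = 3 (j = 1*3 + 0 = 3 + 0 = 3)
v(W) = 12*W (v(W) = 4*(3*W) = 12*W)
(175*v(L(-2, 0)))*(106 + 65) = (175*(12*0))*(106 + 65) = (175*0)*171 = 0*171 = 0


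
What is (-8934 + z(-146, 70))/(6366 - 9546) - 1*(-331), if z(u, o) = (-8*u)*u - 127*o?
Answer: 103411/265 ≈ 390.23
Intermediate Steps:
z(u, o) = -127*o - 8*u**2 (z(u, o) = -8*u**2 - 127*o = -127*o - 8*u**2)
(-8934 + z(-146, 70))/(6366 - 9546) - 1*(-331) = (-8934 + (-127*70 - 8*(-146)**2))/(6366 - 9546) - 1*(-331) = (-8934 + (-8890 - 8*21316))/(-3180) + 331 = (-8934 + (-8890 - 170528))*(-1/3180) + 331 = (-8934 - 179418)*(-1/3180) + 331 = -188352*(-1/3180) + 331 = 15696/265 + 331 = 103411/265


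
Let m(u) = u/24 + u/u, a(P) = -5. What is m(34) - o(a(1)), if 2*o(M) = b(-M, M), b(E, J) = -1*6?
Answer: 65/12 ≈ 5.4167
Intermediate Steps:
b(E, J) = -6
o(M) = -3 (o(M) = (½)*(-6) = -3)
m(u) = 1 + u/24 (m(u) = u*(1/24) + 1 = u/24 + 1 = 1 + u/24)
m(34) - o(a(1)) = (1 + (1/24)*34) - 1*(-3) = (1 + 17/12) + 3 = 29/12 + 3 = 65/12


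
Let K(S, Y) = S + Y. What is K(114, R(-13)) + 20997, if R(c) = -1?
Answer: 21110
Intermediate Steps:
K(114, R(-13)) + 20997 = (114 - 1) + 20997 = 113 + 20997 = 21110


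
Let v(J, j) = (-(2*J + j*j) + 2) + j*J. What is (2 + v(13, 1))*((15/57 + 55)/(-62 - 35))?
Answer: 10500/1843 ≈ 5.6972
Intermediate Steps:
v(J, j) = 2 - j**2 - 2*J + J*j (v(J, j) = (-(2*J + j**2) + 2) + J*j = (-(j**2 + 2*J) + 2) + J*j = ((-j**2 - 2*J) + 2) + J*j = (2 - j**2 - 2*J) + J*j = 2 - j**2 - 2*J + J*j)
(2 + v(13, 1))*((15/57 + 55)/(-62 - 35)) = (2 + (2 - 1*1**2 - 2*13 + 13*1))*((15/57 + 55)/(-62 - 35)) = (2 + (2 - 1*1 - 26 + 13))*((15*(1/57) + 55)/(-97)) = (2 + (2 - 1 - 26 + 13))*((5/19 + 55)*(-1/97)) = (2 - 12)*((1050/19)*(-1/97)) = -10*(-1050/1843) = 10500/1843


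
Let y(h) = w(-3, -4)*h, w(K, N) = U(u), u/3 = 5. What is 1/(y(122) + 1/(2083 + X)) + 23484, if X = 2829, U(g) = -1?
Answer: 14073087380/599263 ≈ 23484.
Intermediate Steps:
u = 15 (u = 3*5 = 15)
w(K, N) = -1
y(h) = -h
1/(y(122) + 1/(2083 + X)) + 23484 = 1/(-1*122 + 1/(2083 + 2829)) + 23484 = 1/(-122 + 1/4912) + 23484 = 1/(-599263/4912) + 23484 = -4912/599263 + 23484 = 14073087380/599263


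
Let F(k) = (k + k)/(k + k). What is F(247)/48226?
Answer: 1/48226 ≈ 2.0736e-5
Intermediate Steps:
F(k) = 1 (F(k) = (2*k)/((2*k)) = (2*k)*(1/(2*k)) = 1)
F(247)/48226 = 1/48226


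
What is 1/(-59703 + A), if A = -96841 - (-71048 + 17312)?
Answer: -1/102808 ≈ -9.7269e-6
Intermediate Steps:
A = -43105 (A = -96841 - 1*(-53736) = -96841 + 53736 = -43105)
1/(-59703 + A) = 1/(-59703 - 43105) = 1/(-102808) = -1/102808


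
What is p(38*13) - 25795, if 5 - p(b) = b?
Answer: -26284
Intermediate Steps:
p(b) = 5 - b
p(38*13) - 25795 = (5 - 38*13) - 25795 = (5 - 1*494) - 25795 = (5 - 494) - 25795 = -489 - 25795 = -26284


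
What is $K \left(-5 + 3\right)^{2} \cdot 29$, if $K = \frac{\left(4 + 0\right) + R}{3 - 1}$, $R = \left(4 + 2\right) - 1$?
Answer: $522$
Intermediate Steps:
$R = 5$ ($R = 6 - 1 = 5$)
$K = \frac{9}{2}$ ($K = \frac{\left(4 + 0\right) + 5}{3 - 1} = \frac{4 + 5}{2} = 9 \cdot \frac{1}{2} = \frac{9}{2} \approx 4.5$)
$K \left(-5 + 3\right)^{2} \cdot 29 = \frac{9 \left(-5 + 3\right)^{2}}{2} \cdot 29 = \frac{9 \left(-2\right)^{2}}{2} \cdot 29 = \frac{9}{2} \cdot 4 \cdot 29 = 18 \cdot 29 = 522$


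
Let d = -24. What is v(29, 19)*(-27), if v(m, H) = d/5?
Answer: 648/5 ≈ 129.60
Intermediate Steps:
v(m, H) = -24/5
v(29, 19)*(-27) = -24/5*(-27) = 648/5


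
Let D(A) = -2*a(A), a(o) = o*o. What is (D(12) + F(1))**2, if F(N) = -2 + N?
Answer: 83521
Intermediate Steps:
a(o) = o**2
D(A) = -2*A**2
(D(12) + F(1))**2 = (-2*12**2 + (-2 + 1))**2 = (-2*144 - 1)**2 = (-288 - 1)**2 = (-289)**2 = 83521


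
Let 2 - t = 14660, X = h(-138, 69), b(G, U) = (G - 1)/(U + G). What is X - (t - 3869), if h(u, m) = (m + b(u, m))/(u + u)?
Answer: 88205822/4761 ≈ 18527.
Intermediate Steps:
b(G, U) = (-1 + G)/(G + U)
h(u, m) = (m + (-1 + u)/(m + u))/(2*u) (h(u, m) = (m + (-1 + u)/(u + m))/(u + u) = (m + (-1 + u)/(m + u))/((2*u)) = (m + (-1 + u)/(m + u))*(1/(2*u)) = (m + (-1 + u)/(m + u))/(2*u))
X = -1225/4761 (X = (½)*(-1 - 138 + 69*(69 - 138))/(-138*(69 - 138)) = (½)*(-1/138)*(-1 - 138 + 69*(-69))/(-69) = (½)*(-1/138)*(-1/69)*(-1 - 138 - 4761) = (½)*(-1/138)*(-1/69)*(-4900) = -1225/4761 ≈ -0.25730)
t = -14658 (t = 2 - 1*14660 = 2 - 14660 = -14658)
X - (t - 3869) = -1225/4761 - (-14658 - 3869) = -1225/4761 - 1*(-18527) = -1225/4761 + 18527 = 88205822/4761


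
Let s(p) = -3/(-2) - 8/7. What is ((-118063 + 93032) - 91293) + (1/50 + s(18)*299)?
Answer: -20338009/175 ≈ -1.1622e+5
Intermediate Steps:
s(p) = 5/14 (s(p) = -3*(-½) - 8*⅐ = 3/2 - 8/7 = 5/14)
((-118063 + 93032) - 91293) + (1/50 + s(18)*299) = ((-118063 + 93032) - 91293) + (1/50 + (5/14)*299) = (-25031 - 91293) + (1/50 + 1495/14) = -116324 + 18691/175 = -20338009/175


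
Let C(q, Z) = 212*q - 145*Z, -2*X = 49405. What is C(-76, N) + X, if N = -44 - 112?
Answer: -36389/2 ≈ -18195.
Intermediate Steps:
N = -156
X = -49405/2 (X = -½*49405 = -49405/2 ≈ -24703.)
C(q, Z) = -145*Z + 212*q
C(-76, N) + X = (-145*(-156) + 212*(-76)) - 49405/2 = (22620 - 16112) - 49405/2 = 6508 - 49405/2 = -36389/2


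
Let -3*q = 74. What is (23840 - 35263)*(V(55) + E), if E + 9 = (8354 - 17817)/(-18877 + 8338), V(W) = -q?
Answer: -1994158802/10539 ≈ -1.8922e+5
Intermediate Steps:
q = -74/3 (q = -⅓*74 = -74/3 ≈ -24.667)
V(W) = 74/3 (V(W) = -1*(-74/3) = 74/3)
E = -85388/10539 (E = -9 + (8354 - 17817)/(-18877 + 8338) = -9 - 9463/(-10539) = -9 - 9463*(-1/10539) = -9 + 9463/10539 = -85388/10539 ≈ -8.1021)
(23840 - 35263)*(V(55) + E) = (23840 - 35263)*(74/3 - 85388/10539) = -11423*174574/10539 = -1994158802/10539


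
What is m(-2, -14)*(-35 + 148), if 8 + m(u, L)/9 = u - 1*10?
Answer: -20340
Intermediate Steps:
m(u, L) = -162 + 9*u (m(u, L) = -72 + 9*(u - 1*10) = -72 + 9*(u - 10) = -72 + 9*(-10 + u) = -72 + (-90 + 9*u) = -162 + 9*u)
m(-2, -14)*(-35 + 148) = (-162 + 9*(-2))*(-35 + 148) = (-162 - 18)*113 = -180*113 = -20340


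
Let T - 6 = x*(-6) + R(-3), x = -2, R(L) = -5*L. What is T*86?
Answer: 2838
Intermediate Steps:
T = 33 (T = 6 + (-2*(-6) - 5*(-3)) = 6 + (12 + 15) = 6 + 27 = 33)
T*86 = 33*86 = 2838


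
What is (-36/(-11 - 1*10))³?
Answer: 1728/343 ≈ 5.0379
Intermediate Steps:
(-36/(-11 - 1*10))³ = (-36/(-11 - 10))³ = (-36/(-21))³ = (-36*(-1/21))³ = (12/7)³ = 1728/343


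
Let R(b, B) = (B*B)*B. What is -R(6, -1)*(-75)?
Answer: -75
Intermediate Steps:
R(b, B) = B³ (R(b, B) = B²*B = B³)
-R(6, -1)*(-75) = -(-1)³*(-75) = -(-1)*(-75) = -1*75 = -75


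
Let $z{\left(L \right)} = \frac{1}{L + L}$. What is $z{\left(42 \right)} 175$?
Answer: $\frac{25}{12} \approx 2.0833$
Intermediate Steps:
$z{\left(L \right)} = \frac{1}{2 L}$
$z{\left(42 \right)} 175 = \frac{1}{2 \cdot 42} \cdot 175 = \frac{1}{2} \cdot \frac{1}{42} \cdot 175 = \frac{1}{84} \cdot 175 = \frac{25}{12}$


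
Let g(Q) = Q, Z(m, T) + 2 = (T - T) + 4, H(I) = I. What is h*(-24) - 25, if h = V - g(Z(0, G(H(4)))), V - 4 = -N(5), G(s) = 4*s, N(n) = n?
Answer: 47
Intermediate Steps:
Z(m, T) = 2 (Z(m, T) = -2 + ((T - T) + 4) = -2 + (0 + 4) = -2 + 4 = 2)
V = -1 (V = 4 - 1*5 = 4 - 5 = -1)
h = -3 (h = -1 - 1*2 = -1 - 2 = -3)
h*(-24) - 25 = -3*(-24) - 25 = 72 - 25 = 47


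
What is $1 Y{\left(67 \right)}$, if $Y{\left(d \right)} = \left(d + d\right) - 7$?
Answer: $127$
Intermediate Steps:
$Y{\left(d \right)} = -7 + 2 d$ ($Y{\left(d \right)} = 2 d - 7 = -7 + 2 d$)
$1 Y{\left(67 \right)} = 1 \left(-7 + 2 \cdot 67\right) = 1 \left(-7 + 134\right) = 1 \cdot 127 = 127$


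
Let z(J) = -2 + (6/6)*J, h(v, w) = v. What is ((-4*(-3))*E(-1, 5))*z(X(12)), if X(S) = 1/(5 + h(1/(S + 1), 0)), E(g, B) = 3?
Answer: -714/11 ≈ -64.909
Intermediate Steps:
X(S) = 1/(5 + 1/(1 + S)) (X(S) = 1/(5 + 1/(S + 1)) = 1/(5 + 1/(1 + S)))
z(J) = -2 + J (z(J) = -2 + (6*(⅙))*J = -2 + 1*J = -2 + J)
((-4*(-3))*E(-1, 5))*z(X(12)) = (-4*(-3)*3)*(-2 + (1 + 12)/(6 + 5*12)) = (12*3)*(-2 + 13/(6 + 60)) = 36*(-2 + 13/66) = 36*(-119/66) = -714/11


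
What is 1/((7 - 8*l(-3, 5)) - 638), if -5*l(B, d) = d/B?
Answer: -3/1901 ≈ -0.0015781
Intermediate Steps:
l(B, d) = -d/(5*B)
1/((7 - 8*l(-3, 5)) - 638) = 1/((7 - (-8)*5/(5*(-3))) - 638) = 1/((7 - (-8)*5*(-1)/(5*3)) - 638) = 1/((7 - 8*⅓) - 638) = 1/((7 - 8/3) - 638) = 1/(13/3 - 638) = 1/(-1901/3) = -3/1901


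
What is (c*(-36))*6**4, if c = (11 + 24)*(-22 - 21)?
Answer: 70217280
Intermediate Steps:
c = -1505 (c = 35*(-43) = -1505)
(c*(-36))*6**4 = -1505*(-36)*6**4 = 54180*1296 = 70217280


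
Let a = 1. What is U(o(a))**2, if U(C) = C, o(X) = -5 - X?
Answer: 36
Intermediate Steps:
U(o(a))**2 = (-5 - 1*1)**2 = (-5 - 1)**2 = (-6)**2 = 36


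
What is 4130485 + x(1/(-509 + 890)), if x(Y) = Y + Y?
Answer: 1573714787/381 ≈ 4.1305e+6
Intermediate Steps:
x(Y) = 2*Y
4130485 + x(1/(-509 + 890)) = 4130485 + 2/(-509 + 890) = 4130485 + 2/381 = 1573714787/381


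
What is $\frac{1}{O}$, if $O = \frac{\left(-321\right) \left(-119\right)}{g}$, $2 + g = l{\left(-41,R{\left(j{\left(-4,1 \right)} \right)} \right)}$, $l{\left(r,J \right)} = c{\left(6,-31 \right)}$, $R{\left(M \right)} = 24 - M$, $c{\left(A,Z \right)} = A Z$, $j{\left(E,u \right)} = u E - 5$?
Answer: $- \frac{188}{38199} \approx -0.0049216$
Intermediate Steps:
$j{\left(E,u \right)} = -5 + E u$ ($j{\left(E,u \right)} = E u - 5 = -5 + E u$)
$l{\left(r,J \right)} = -186$ ($l{\left(r,J \right)} = 6 \left(-31\right) = -186$)
$g = -188$ ($g = -2 - 186 = -188$)
$O = - \frac{38199}{188}$ ($O = \frac{\left(-321\right) \left(-119\right)}{-188} = 38199 \left(- \frac{1}{188}\right) = - \frac{38199}{188} \approx -203.19$)
$\frac{1}{O} = \frac{1}{- \frac{38199}{188}} = - \frac{188}{38199}$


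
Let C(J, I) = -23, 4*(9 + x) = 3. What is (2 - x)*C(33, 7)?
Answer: -943/4 ≈ -235.75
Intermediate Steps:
x = -33/4 (x = -9 + (¼)*3 = -9 + ¾ = -33/4 ≈ -8.2500)
(2 - x)*C(33, 7) = (2 - 1*(-33/4))*(-23) = (2 + 33/4)*(-23) = (41/4)*(-23) = -943/4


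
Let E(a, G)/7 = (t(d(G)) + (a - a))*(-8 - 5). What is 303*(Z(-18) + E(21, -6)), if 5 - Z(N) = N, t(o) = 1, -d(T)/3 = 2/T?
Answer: -20604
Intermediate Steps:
d(T) = -6/T
Z(N) = 5 - N
E(a, G) = -91 (E(a, G) = 7*((1 + (a - a))*(-8 - 5)) = 7*((1 + 0)*(-13)) = 7*(1*(-13)) = 7*(-13) = -91)
303*(Z(-18) + E(21, -6)) = 303*((5 - 1*(-18)) - 91) = 303*((5 + 18) - 91) = 303*(23 - 91) = 303*(-68) = -20604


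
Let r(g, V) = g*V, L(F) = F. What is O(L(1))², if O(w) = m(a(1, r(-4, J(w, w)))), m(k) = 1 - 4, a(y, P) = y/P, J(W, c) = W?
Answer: 9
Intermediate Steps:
r(g, V) = V*g
m(k) = -3
O(w) = -3
O(L(1))² = (-3)² = 9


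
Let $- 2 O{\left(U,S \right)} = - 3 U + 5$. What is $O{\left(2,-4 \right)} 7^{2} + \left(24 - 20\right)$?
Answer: $\frac{57}{2} \approx 28.5$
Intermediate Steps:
$O{\left(U,S \right)} = - \frac{5}{2} + \frac{3 U}{2}$ ($O{\left(U,S \right)} = - \frac{- 3 U + 5}{2} = - \frac{5 - 3 U}{2} = - \frac{5}{2} + \frac{3 U}{2}$)
$O{\left(2,-4 \right)} 7^{2} + \left(24 - 20\right) = \left(- \frac{5}{2} + \frac{3}{2} \cdot 2\right) 7^{2} + \left(24 - 20\right) = \left(- \frac{5}{2} + 3\right) 49 + \left(24 - 20\right) = \frac{1}{2} \cdot 49 + 4 = \frac{49}{2} + 4 = \frac{57}{2}$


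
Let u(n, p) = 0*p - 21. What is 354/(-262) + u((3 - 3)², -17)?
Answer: -2928/131 ≈ -22.351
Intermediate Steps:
u(n, p) = -21 (u(n, p) = 0 - 21 = -21)
354/(-262) + u((3 - 3)², -17) = 354/(-262) - 21 = 354*(-1/262) - 21 = -177/131 - 21 = -2928/131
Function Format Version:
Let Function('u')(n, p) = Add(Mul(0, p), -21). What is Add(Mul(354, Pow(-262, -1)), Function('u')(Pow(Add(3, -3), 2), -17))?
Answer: Rational(-2928, 131) ≈ -22.351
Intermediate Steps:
Function('u')(n, p) = -21 (Function('u')(n, p) = Add(0, -21) = -21)
Add(Mul(354, Pow(-262, -1)), Function('u')(Pow(Add(3, -3), 2), -17)) = Add(Mul(354, Pow(-262, -1)), -21) = Add(Mul(354, Rational(-1, 262)), -21) = Add(Rational(-177, 131), -21) = Rational(-2928, 131)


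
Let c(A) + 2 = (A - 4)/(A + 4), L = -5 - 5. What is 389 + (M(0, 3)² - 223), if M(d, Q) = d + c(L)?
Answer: 1495/9 ≈ 166.11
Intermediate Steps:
L = -10
c(A) = -2 + (-4 + A)/(4 + A) (c(A) = -2 + (A - 4)/(A + 4) = -2 + (-4 + A)/(4 + A))
M(d, Q) = ⅓ + d (M(d, Q) = d + (-12 - 1*(-10))/(4 - 10) = d + (-12 + 10)/(-6) = d - ⅙*(-2) = d + ⅓ = ⅓ + d)
389 + (M(0, 3)² - 223) = 389 + ((⅓ + 0)² - 223) = 389 + ((⅓)² - 223) = 389 + (⅑ - 223) = 389 - 2006/9 = 1495/9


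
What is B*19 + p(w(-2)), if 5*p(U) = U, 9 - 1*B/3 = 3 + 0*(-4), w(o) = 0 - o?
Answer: 1712/5 ≈ 342.40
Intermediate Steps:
w(o) = -o
B = 18 (B = 27 - 3*(3 + 0*(-4)) = 27 - 3*(3 + 0) = 27 - 3*3 = 27 - 9 = 18)
p(U) = U/5
B*19 + p(w(-2)) = 18*19 + (-1*(-2))/5 = 342 + (⅕)*2 = 342 + ⅖ = 1712/5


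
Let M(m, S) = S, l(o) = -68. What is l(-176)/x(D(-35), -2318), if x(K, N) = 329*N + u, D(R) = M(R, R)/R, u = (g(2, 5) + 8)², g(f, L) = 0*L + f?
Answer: 34/381261 ≈ 8.9178e-5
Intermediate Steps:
g(f, L) = f (g(f, L) = 0 + f = f)
u = 100 (u = (2 + 8)² = 10² = 100)
D(R) = 1 (D(R) = R/R = 1)
x(K, N) = 100 + 329*N (x(K, N) = 329*N + 100 = 100 + 329*N)
l(-176)/x(D(-35), -2318) = -68/(100 + 329*(-2318)) = -68/(100 - 762622) = -68/(-762522) = -68*(-1/762522) = 34/381261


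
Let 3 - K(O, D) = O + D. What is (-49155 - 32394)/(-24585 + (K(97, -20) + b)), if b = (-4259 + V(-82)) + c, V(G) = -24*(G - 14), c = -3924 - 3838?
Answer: 81549/34376 ≈ 2.3723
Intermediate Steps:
c = -7762
K(O, D) = 3 - D - O (K(O, D) = 3 - (O + D) = 3 - (D + O) = 3 + (-D - O) = 3 - D - O)
V(G) = 336 - 24*G (V(G) = -24*(-14 + G) = 336 - 24*G)
b = -9717 (b = (-4259 + (336 - 24*(-82))) - 7762 = (-4259 + (336 + 1968)) - 7762 = (-4259 + 2304) - 7762 = -1955 - 7762 = -9717)
(-49155 - 32394)/(-24585 + (K(97, -20) + b)) = (-49155 - 32394)/(-24585 + ((3 - 1*(-20) - 1*97) - 9717)) = -81549/(-24585 + ((3 + 20 - 97) - 9717)) = -81549/(-24585 + (-74 - 9717)) = -81549/(-24585 - 9791) = -81549/(-34376) = -81549*(-1/34376) = 81549/34376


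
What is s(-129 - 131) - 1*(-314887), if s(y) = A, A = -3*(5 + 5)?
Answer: 314857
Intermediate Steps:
A = -30 (A = -3*10 = -30)
s(y) = -30
s(-129 - 131) - 1*(-314887) = -30 - 1*(-314887) = -30 + 314887 = 314857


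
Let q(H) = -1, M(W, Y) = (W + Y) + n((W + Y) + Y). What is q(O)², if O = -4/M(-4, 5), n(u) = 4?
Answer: 1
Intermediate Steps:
M(W, Y) = 4 + W + Y (M(W, Y) = (W + Y) + 4 = 4 + W + Y)
O = -⅘ (O = -4/(4 - 4 + 5) = -4/5 = -4*⅕ = -⅘ ≈ -0.80000)
q(O)² = (-1)² = 1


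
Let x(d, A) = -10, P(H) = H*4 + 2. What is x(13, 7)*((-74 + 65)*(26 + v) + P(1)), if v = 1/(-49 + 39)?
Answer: 2271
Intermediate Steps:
P(H) = 2 + 4*H (P(H) = 4*H + 2 = 2 + 4*H)
v = -⅒ (v = 1/(-10) = -⅒ ≈ -0.10000)
x(13, 7)*((-74 + 65)*(26 + v) + P(1)) = -10*((-74 + 65)*(26 - ⅒) + (2 + 4*1)) = -10*(-9*259/10 + (2 + 4)) = -10*(-2331/10 + 6) = -10*(-2271/10) = 2271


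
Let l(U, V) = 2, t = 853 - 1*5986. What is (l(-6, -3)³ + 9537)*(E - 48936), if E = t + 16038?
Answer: -363005895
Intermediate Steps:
t = -5133 (t = 853 - 5986 = -5133)
E = 10905 (E = -5133 + 16038 = 10905)
(l(-6, -3)³ + 9537)*(E - 48936) = (2³ + 9537)*(10905 - 48936) = (8 + 9537)*(-38031) = 9545*(-38031) = -363005895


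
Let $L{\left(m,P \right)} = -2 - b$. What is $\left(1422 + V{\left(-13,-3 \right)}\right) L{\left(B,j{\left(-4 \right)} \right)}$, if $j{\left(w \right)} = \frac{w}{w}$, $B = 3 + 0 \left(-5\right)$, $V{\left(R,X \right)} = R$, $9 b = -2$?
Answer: $- \frac{22544}{9} \approx -2504.9$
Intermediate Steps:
$b = - \frac{2}{9}$ ($b = \frac{1}{9} \left(-2\right) = - \frac{2}{9} \approx -0.22222$)
$B = 3$ ($B = 3 + 0 = 3$)
$j{\left(w \right)} = 1$
$L{\left(m,P \right)} = - \frac{16}{9}$ ($L{\left(m,P \right)} = -2 - - \frac{2}{9} = -2 + \frac{2}{9} = - \frac{16}{9}$)
$\left(1422 + V{\left(-13,-3 \right)}\right) L{\left(B,j{\left(-4 \right)} \right)} = \left(1422 - 13\right) \left(- \frac{16}{9}\right) = 1409 \left(- \frac{16}{9}\right) = - \frac{22544}{9}$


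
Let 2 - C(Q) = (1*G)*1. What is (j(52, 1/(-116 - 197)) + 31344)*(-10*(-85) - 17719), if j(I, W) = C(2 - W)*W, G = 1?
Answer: -165496209099/313 ≈ -5.2874e+8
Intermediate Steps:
C(Q) = 1 (C(Q) = 2 - 1*1 = 2 - 1 = 1)
j(I, W) = W (j(I, W) = 1*W = W)
(j(52, 1/(-116 - 197)) + 31344)*(-10*(-85) - 17719) = (1/(-116 - 197) + 31344)*(-10*(-85) - 17719) = (1/(-313) + 31344)*(850 - 17719) = (-1/313 + 31344)*(-16869) = (9810671/313)*(-16869) = -165496209099/313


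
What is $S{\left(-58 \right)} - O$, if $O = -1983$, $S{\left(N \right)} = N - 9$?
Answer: $1916$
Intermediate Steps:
$S{\left(N \right)} = -9 + N$ ($S{\left(N \right)} = N - 9 = -9 + N$)
$S{\left(-58 \right)} - O = \left(-9 - 58\right) - -1983 = -67 + 1983 = 1916$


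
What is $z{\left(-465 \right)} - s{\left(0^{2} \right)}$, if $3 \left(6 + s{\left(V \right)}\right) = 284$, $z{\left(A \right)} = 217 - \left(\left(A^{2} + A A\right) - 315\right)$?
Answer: $- \frac{1296020}{3} \approx -4.3201 \cdot 10^{5}$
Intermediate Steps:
$z{\left(A \right)} = 532 - 2 A^{2}$ ($z{\left(A \right)} = 217 - \left(\left(A^{2} + A^{2}\right) - 315\right) = 217 - \left(2 A^{2} - 315\right) = 217 - \left(-315 + 2 A^{2}\right) = 532 - 2 A^{2}$)
$s{\left(V \right)} = \frac{266}{3}$ ($s{\left(V \right)} = -6 + \frac{1}{3} \cdot 284 = -6 + \frac{284}{3} = \frac{266}{3}$)
$z{\left(-465 \right)} - s{\left(0^{2} \right)} = \left(532 - 2 \left(-465\right)^{2}\right) - \frac{266}{3} = \left(532 - 432450\right) - \frac{266}{3} = -431918 - \frac{266}{3} = - \frac{1296020}{3}$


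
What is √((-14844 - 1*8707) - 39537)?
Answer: 4*I*√3943 ≈ 251.17*I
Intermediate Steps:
√((-14844 - 1*8707) - 39537) = √((-14844 - 8707) - 39537) = √(-23551 - 39537) = √(-63088) = 4*I*√3943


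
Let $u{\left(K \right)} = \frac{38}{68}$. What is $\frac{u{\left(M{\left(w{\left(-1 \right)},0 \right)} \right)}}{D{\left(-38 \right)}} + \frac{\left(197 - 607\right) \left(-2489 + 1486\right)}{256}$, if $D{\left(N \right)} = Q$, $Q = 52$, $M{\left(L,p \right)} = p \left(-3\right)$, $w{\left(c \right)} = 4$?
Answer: $\frac{45441219}{28288} \approx 1606.4$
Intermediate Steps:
$M{\left(L,p \right)} = - 3 p$
$D{\left(N \right)} = 52$
$u{\left(K \right)} = \frac{19}{34}$ ($u{\left(K \right)} = 38 \cdot \frac{1}{68} = \frac{19}{34}$)
$\frac{u{\left(M{\left(w{\left(-1 \right)},0 \right)} \right)}}{D{\left(-38 \right)}} + \frac{\left(197 - 607\right) \left(-2489 + 1486\right)}{256} = \frac{19}{34 \cdot 52} + \frac{\left(197 - 607\right) \left(-2489 + 1486\right)}{256} = \frac{19}{34} \cdot \frac{1}{52} + \left(-410\right) \left(-1003\right) \frac{1}{256} = \frac{19}{1768} + 411230 \cdot \frac{1}{256} = \frac{19}{1768} + \frac{205615}{128} = \frac{45441219}{28288}$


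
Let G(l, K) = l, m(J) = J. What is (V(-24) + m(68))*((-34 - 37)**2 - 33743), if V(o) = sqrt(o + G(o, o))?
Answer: -1951736 - 114808*I*sqrt(3) ≈ -1.9517e+6 - 1.9885e+5*I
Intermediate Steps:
V(o) = sqrt(2)*sqrt(o) (V(o) = sqrt(o + o) = sqrt(2*o) = sqrt(2)*sqrt(o))
(V(-24) + m(68))*((-34 - 37)**2 - 33743) = (sqrt(2)*sqrt(-24) + 68)*((-34 - 37)**2 - 33743) = (sqrt(2)*(2*I*sqrt(6)) + 68)*((-71)**2 - 33743) = (4*I*sqrt(3) + 68)*(5041 - 33743) = (68 + 4*I*sqrt(3))*(-28702) = -1951736 - 114808*I*sqrt(3)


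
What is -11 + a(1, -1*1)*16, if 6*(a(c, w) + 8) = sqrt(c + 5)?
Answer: -139 + 8*sqrt(6)/3 ≈ -132.47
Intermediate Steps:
a(c, w) = -8 + sqrt(5 + c)/6 (a(c, w) = -8 + sqrt(c + 5)/6 = -8 + sqrt(5 + c)/6)
-11 + a(1, -1*1)*16 = -11 + (-8 + sqrt(5 + 1)/6)*16 = -11 + (-8 + sqrt(6)/6)*16 = -11 + (-128 + 8*sqrt(6)/3) = -139 + 8*sqrt(6)/3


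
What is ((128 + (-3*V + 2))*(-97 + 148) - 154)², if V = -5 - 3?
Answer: 59290000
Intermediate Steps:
V = -8
((128 + (-3*V + 2))*(-97 + 148) - 154)² = ((128 + (-3*(-8) + 2))*(-97 + 148) - 154)² = ((128 + (24 + 2))*51 - 154)² = ((128 + 26)*51 - 154)² = (154*51 - 154)² = (7854 - 154)² = 7700² = 59290000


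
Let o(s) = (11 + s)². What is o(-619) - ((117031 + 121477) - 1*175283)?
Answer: 306439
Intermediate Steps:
o(-619) - ((117031 + 121477) - 1*175283) = (11 - 619)² - ((117031 + 121477) - 1*175283) = (-608)² - (238508 - 175283) = 369664 - 1*63225 = 369664 - 63225 = 306439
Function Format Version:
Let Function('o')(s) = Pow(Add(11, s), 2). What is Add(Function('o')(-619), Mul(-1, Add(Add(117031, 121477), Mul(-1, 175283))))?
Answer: 306439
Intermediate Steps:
Add(Function('o')(-619), Mul(-1, Add(Add(117031, 121477), Mul(-1, 175283)))) = Add(Pow(Add(11, -619), 2), Mul(-1, Add(Add(117031, 121477), Mul(-1, 175283)))) = Add(Pow(-608, 2), Mul(-1, Add(238508, -175283))) = Add(369664, Mul(-1, 63225)) = Add(369664, -63225) = 306439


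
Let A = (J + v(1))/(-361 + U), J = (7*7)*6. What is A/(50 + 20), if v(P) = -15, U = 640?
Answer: 1/70 ≈ 0.014286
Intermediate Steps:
J = 294 (J = 49*6 = 294)
A = 1 (A = (294 - 15)/(-361 + 640) = 279/279 = 279*(1/279) = 1)
A/(50 + 20) = 1/(50 + 20) = 1/70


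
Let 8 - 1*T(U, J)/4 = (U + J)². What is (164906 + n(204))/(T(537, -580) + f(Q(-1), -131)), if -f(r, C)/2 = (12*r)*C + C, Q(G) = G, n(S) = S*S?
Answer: -103261/5123 ≈ -20.156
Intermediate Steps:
n(S) = S²
T(U, J) = 32 - 4*(J + U)² (T(U, J) = 32 - 4*(U + J)² = 32 - 4*(J + U)²)
f(r, C) = -2*C - 24*C*r (f(r, C) = -2*((12*r)*C + C) = -2*(12*C*r + C) = -2*(C + 12*C*r) = -2*C - 24*C*r)
(164906 + n(204))/(T(537, -580) + f(Q(-1), -131)) = (164906 + 204²)/((32 - 4*(-580 + 537)²) - 2*(-131)*(1 + 12*(-1))) = (164906 + 41616)/((32 - 4*(-43)²) - 2*(-131)*(1 - 12)) = 206522/((32 - 4*1849) - 2*(-131)*(-11)) = 206522/((32 - 7396) - 2882) = 206522/(-7364 - 2882) = 206522/(-10246) = 206522*(-1/10246) = -103261/5123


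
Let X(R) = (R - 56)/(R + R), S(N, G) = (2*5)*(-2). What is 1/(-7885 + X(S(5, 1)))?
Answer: -10/78831 ≈ -0.00012685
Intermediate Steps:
S(N, G) = -20 (S(N, G) = 10*(-2) = -20)
X(R) = (-56 + R)/(2*R) (X(R) = (-56 + R)/((2*R)) = (-56 + R)*(1/(2*R)) = (-56 + R)/(2*R))
1/(-7885 + X(S(5, 1))) = 1/(-7885 + (1/2)*(-56 - 20)/(-20)) = 1/(-7885 + (1/2)*(-1/20)*(-76)) = 1/(-7885 + 19/10) = 1/(-78831/10) = -10/78831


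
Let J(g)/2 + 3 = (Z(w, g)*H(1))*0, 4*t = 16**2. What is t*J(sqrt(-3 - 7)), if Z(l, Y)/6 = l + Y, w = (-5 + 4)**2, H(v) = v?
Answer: -384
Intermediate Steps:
w = 1 (w = (-1)**2 = 1)
Z(l, Y) = 6*Y + 6*l (Z(l, Y) = 6*(l + Y) = 6*(Y + l) = 6*Y + 6*l)
t = 64 (t = (1/4)*16**2 = (1/4)*256 = 64)
J(g) = -6 (J(g) = -6 + 2*(((6*g + 6*1)*1)*0) = -6 + 2*(((6*g + 6)*1)*0) = -6 + 2*(((6 + 6*g)*1)*0) = -6 + 2*((6 + 6*g)*0) = -6 + 2*0 = -6 + 0 = -6)
t*J(sqrt(-3 - 7)) = 64*(-6) = -384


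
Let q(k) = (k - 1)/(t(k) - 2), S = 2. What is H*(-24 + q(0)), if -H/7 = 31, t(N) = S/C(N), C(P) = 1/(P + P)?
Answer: 10199/2 ≈ 5099.5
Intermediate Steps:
C(P) = 1/(2*P)
t(N) = 4*N (t(N) = 2/((1/(2*N))) = 2*(2*N) = 4*N)
H = -217 (H = -7*31 = -217)
q(k) = (-1 + k)/(-2 + 4*k) (q(k) = (k - 1)/(4*k - 2) = (-1 + k)/(-2 + 4*k))
H*(-24 + q(0)) = -217*(-24 + (1 - 1*0)/(2*(1 - 2*0))) = -217*(-24 + (1 + 0)/(2*(1 + 0))) = -217*(-24 + (½)*1/1) = -217*(-24 + (½)*1*1) = -217*(-24 + ½) = -217*(-47/2) = 10199/2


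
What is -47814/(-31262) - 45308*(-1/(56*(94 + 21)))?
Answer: 30791801/3595130 ≈ 8.5649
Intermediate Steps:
-47814/(-31262) - 45308*(-1/(56*(94 + 21))) = -47814*(-1/31262) - 45308/((-56*115)) = 23907/15631 - 45308/(-6440) = 23907/15631 - 45308*(-1/6440) = 23907/15631 + 11327/1610 = 30791801/3595130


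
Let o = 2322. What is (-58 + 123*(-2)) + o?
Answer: 2018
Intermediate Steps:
(-58 + 123*(-2)) + o = (-58 + 123*(-2)) + 2322 = (-58 - 246) + 2322 = -304 + 2322 = 2018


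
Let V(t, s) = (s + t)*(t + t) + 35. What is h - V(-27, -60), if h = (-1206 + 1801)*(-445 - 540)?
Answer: -590808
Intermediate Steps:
V(t, s) = 35 + 2*t*(s + t) (V(t, s) = (s + t)*(2*t) + 35 = 2*t*(s + t) + 35 = 35 + 2*t*(s + t))
h = -586075 (h = 595*(-985) = -586075)
h - V(-27, -60) = -586075 - (35 + 2*(-27)**2 + 2*(-60)*(-27)) = -586075 - (35 + 2*729 + 3240) = -586075 - (35 + 1458 + 3240) = -586075 - 1*4733 = -586075 - 4733 = -590808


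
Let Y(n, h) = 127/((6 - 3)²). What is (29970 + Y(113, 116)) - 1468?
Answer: 256645/9 ≈ 28516.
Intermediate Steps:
Y(n, h) = 127/9 (Y(n, h) = 127/(3²) = 127/9)
(29970 + Y(113, 116)) - 1468 = (29970 + 127/9) - 1468 = 269857/9 - 1468 = 256645/9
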